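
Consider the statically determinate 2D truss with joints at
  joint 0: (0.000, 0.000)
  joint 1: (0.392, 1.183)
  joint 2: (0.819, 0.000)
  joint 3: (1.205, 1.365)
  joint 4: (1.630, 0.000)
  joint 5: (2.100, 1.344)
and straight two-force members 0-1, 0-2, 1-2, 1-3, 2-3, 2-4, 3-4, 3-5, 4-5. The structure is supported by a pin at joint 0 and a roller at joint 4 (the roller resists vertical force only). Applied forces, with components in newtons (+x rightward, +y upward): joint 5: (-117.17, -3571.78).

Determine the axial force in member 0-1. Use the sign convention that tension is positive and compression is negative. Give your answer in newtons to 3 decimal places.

N=6 nodes, M=9 members, R=3 reactions → 2N=12, M+R=12
member 0 (0-1): L=1.2463, (cx,cy)=(0.3145,0.9492)
member 1 (0-2): L=0.8190, (cx,cy)=(1.0000,0.0000)
member 2 (1-2): L=1.2577, (cx,cy)=(0.3395,-0.9406)
member 3 (1-3): L=0.8331, (cx,cy)=(0.9758,0.2185)
member 4 (2-3): L=1.4185, (cx,cy)=(0.2721,0.9623)
member 5 (2-4): L=0.8110, (cx,cy)=(1.0000,0.0000)
member 6 (3-4): L=1.4296, (cx,cy)=(0.2973,-0.9548)
member 7 (3-5): L=0.8952, (cx,cy)=(0.9997,-0.0235)
member 8 (4-5): L=1.4238, (cx,cy)=(0.3301,0.9439)
solve A·x = −loads:
  F[0-1] = +983.1918 N (tension)
  F[0-2] = -426.4253 N (compression)
  F[1-2] = -849.9435 N (compression)
  F[1-3] = +612.6142 N (tension)
  F[2-3] = +830.8100 N (tension)
  F[2-4] = -941.0620 N (compression)
  F[3-4] = -1005.0691 N (compression)
  F[3-5] = +1122.9871 N (tension)
  F[4-5] = -3755.9756 N (compression)
  Rx@0 = +117.1700 N
  Ry@0 = -933.2884 N
  Ry@4 = +4505.0684 N

983.192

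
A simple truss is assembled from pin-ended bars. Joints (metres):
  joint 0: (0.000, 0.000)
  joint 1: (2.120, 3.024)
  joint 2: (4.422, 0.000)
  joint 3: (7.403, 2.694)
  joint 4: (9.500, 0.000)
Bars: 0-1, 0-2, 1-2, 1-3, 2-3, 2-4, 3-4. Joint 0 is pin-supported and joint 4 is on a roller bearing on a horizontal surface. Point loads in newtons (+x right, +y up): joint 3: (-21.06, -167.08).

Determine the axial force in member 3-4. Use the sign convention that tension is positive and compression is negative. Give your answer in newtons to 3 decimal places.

-157.426

N=5 nodes, M=7 members, R=3 reactions → 2N=10, M+R=10
member 0 (0-1): L=3.6931, (cx,cy)=(0.5740,0.8188)
member 1 (0-2): L=4.4220, (cx,cy)=(1.0000,0.0000)
member 2 (1-2): L=3.8005, (cx,cy)=(0.6057,-0.7957)
member 3 (1-3): L=5.2933, (cx,cy)=(0.9981,-0.0623)
member 4 (2-3): L=4.0180, (cx,cy)=(0.7419,0.6705)
member 5 (2-4): L=5.0780, (cx,cy)=(1.0000,0.0000)
member 6 (3-4): L=3.4139, (cx,cy)=(0.6142,-0.7891)
solve A·x = −loads:
  F[0-1] = -52.3346 N (compression)
  F[0-2] = +8.9824 N (tension)
  F[1-2] = +59.0215 N (tension)
  F[1-3] = -65.9205 N (compression)
  F[2-3] = -70.0422 N (compression)
  F[2-4] = +96.6979 N (tension)
  F[3-4] = -157.4258 N (compression)
  Rx@0 = +21.0600 N
  Ry@0 = +42.8529 N
  Ry@4 = +124.2271 N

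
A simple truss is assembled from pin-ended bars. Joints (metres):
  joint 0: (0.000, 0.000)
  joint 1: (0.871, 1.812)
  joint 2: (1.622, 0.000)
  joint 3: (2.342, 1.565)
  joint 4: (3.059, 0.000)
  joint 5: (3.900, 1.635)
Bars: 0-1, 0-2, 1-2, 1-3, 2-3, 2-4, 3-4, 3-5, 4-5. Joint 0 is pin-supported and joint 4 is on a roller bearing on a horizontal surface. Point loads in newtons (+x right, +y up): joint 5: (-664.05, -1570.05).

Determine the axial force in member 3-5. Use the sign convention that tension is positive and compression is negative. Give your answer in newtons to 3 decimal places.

N=6 nodes, M=9 members, R=3 reactions → 2N=12, M+R=12
member 0 (0-1): L=2.0105, (cx,cy)=(0.4332,0.9013)
member 1 (0-2): L=1.6220, (cx,cy)=(1.0000,0.0000)
member 2 (1-2): L=1.9615, (cx,cy)=(0.3829,-0.9238)
member 3 (1-3): L=1.4916, (cx,cy)=(0.9862,-0.1656)
member 4 (2-3): L=1.7227, (cx,cy)=(0.4180,0.9085)
member 5 (2-4): L=1.4370, (cx,cy)=(1.0000,0.0000)
member 6 (3-4): L=1.7214, (cx,cy)=(0.4165,-0.9091)
member 7 (3-5): L=1.5596, (cx,cy)=(0.9990,0.0449)
member 8 (4-5): L=1.8386, (cx,cy)=(0.4574,0.8893)
solve A·x = −loads:
  F[0-1] = +85.1245 N (tension)
  F[0-2] = -700.9287 N (compression)
  F[1-2] = -96.4663 N (compression)
  F[1-3] = +74.8468 N (tension)
  F[2-3] = +98.0942 N (tension)
  F[2-4] = -778.8622 N (compression)
  F[3-4] = -77.1282 N (compression)
  F[3-5] = +147.0855 N (tension)
  F[4-5] = -1773.0006 N (compression)
  Rx@0 = +664.0500 N
  Ry@0 = -76.7212 N
  Ry@4 = +1646.7712 N

147.085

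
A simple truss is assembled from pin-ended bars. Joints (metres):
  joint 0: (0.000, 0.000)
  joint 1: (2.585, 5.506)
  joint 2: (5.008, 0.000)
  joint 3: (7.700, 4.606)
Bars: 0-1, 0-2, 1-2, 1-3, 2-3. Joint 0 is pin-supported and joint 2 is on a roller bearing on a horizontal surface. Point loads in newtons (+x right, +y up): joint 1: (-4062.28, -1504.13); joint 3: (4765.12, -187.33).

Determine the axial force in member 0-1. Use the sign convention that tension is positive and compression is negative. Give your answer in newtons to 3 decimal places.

-785.084

N=4 nodes, M=5 members, R=3 reactions → 2N=8, M+R=8
member 0 (0-1): L=6.0826, (cx,cy)=(0.4250,0.9052)
member 1 (0-2): L=5.0080, (cx,cy)=(1.0000,0.0000)
member 2 (1-2): L=6.0156, (cx,cy)=(0.4028,-0.9153)
member 3 (1-3): L=5.1936, (cx,cy)=(0.9849,-0.1733)
member 4 (2-3): L=5.3350, (cx,cy)=(0.5046,0.8634)
solve A·x = −loads:
  F[0-1] = -785.0844 N (compression)
  F[0-2] = +1036.4863 N (tension)
  F[1-2] = -1716.6016 N (compression)
  F[1-3] = +4487.9615 N (tension)
  F[2-3] = +683.8346 N (tension)
  Rx@0 = -702.8400 N
  Ry@0 = +710.6601 N
  Ry@2 = +980.7999 N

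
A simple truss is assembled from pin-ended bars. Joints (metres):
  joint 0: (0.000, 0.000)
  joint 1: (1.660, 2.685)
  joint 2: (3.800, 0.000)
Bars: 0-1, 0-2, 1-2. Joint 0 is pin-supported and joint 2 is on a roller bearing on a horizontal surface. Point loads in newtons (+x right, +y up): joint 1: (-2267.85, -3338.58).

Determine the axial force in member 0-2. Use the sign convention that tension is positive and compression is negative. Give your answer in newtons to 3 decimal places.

N=3 nodes, M=3 members, R=3 reactions → 2N=6, M+R=6
member 0 (0-1): L=3.1567, (cx,cy)=(0.5259,0.8506)
member 1 (0-2): L=3.8000, (cx,cy)=(1.0000,0.0000)
member 2 (1-2): L=3.4335, (cx,cy)=(0.6233,-0.7820)
solve A·x = −loads:
  F[0-1] = -4094.3927 N (compression)
  F[0-2] = -114.7572 N (compression)
  F[1-2] = +184.1202 N (tension)
  Rx@0 = +2267.8500 N
  Ry@0 = +3482.5628 N
  Ry@2 = -143.9827 N

-114.757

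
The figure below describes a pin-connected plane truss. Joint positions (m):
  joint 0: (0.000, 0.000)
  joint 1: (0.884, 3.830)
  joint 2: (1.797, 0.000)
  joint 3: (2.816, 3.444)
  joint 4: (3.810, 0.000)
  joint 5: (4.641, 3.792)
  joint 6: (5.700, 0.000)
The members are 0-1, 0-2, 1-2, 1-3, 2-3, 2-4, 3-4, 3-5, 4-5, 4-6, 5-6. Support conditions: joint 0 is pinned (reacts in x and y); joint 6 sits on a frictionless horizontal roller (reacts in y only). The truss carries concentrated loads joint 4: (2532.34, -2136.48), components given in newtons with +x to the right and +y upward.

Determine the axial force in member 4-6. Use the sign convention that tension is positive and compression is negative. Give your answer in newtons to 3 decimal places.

N=7 nodes, M=11 members, R=3 reactions → 2N=14, M+R=14
member 0 (0-1): L=3.9307, (cx,cy)=(0.2249,0.9744)
member 1 (0-2): L=1.7970, (cx,cy)=(1.0000,0.0000)
member 2 (1-2): L=3.9373, (cx,cy)=(0.2319,-0.9727)
member 3 (1-3): L=1.9702, (cx,cy)=(0.9806,-0.1959)
member 4 (2-3): L=3.5916, (cx,cy)=(0.2837,0.9589)
member 5 (2-4): L=2.0130, (cx,cy)=(1.0000,0.0000)
member 6 (3-4): L=3.5846, (cx,cy)=(0.2773,-0.9608)
member 7 (3-5): L=1.8579, (cx,cy)=(0.9823,0.1873)
member 8 (4-5): L=3.8820, (cx,cy)=(0.2141,0.9768)
member 9 (4-6): L=1.8900, (cx,cy)=(1.0000,0.0000)
member 10 (5-6): L=3.9371, (cx,cy)=(0.2690,-0.9631)
solve A·x = −loads:
  F[0-1] = -727.0366 N (compression)
  F[0-2] = +2695.8481 N (tension)
  F[1-2] = +799.9436 N (tension)
  F[1-3] = -355.8995 N (compression)
  F[2-3] = -811.4859 N (compression)
  F[2-4] = +3111.5757 N (tension)
  F[3-4] = +589.9020 N (tension)
  F[3-5] = -756.1992 N (compression)
  F[4-5] = +1606.9624 N (tension)
  F[4-6] = +398.8197 N (tension)
  F[5-6] = -1482.7124 N (compression)
  Rx@0 = -2532.3400 N
  Ry@0 = +708.4118 N
  Ry@6 = +1428.0682 N

398.820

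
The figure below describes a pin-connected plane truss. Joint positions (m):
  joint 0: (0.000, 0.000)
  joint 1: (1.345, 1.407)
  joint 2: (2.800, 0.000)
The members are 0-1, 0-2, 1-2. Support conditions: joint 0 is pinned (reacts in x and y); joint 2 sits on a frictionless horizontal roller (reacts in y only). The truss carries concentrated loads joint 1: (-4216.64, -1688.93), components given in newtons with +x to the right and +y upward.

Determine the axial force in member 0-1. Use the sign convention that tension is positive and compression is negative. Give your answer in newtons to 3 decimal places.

N=3 nodes, M=3 members, R=3 reactions → 2N=6, M+R=6
member 0 (0-1): L=1.9465, (cx,cy)=(0.6910,0.7229)
member 1 (0-2): L=2.8000, (cx,cy)=(1.0000,0.0000)
member 2 (1-2): L=2.0240, (cx,cy)=(0.7189,-0.6951)
solve A·x = −loads:
  F[0-1] = -4145.3776 N (compression)
  F[0-2] = -1352.1800 N (compression)
  F[1-2] = +1880.9932 N (tension)
  Rx@0 = +4216.6400 N
  Ry@0 = +2996.5020 N
  Ry@2 = -1307.5720 N

-4145.378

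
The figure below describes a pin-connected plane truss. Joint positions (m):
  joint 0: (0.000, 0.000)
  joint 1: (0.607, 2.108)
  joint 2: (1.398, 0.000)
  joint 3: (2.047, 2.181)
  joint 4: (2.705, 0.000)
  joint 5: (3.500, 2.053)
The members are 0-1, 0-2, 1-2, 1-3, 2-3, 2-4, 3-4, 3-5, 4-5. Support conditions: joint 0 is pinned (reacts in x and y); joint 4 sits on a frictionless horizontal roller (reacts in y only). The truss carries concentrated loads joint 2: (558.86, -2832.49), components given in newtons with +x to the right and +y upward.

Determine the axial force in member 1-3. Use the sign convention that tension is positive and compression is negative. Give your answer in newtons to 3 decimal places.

-891.840

N=6 nodes, M=9 members, R=3 reactions → 2N=12, M+R=12
member 0 (0-1): L=2.1937, (cx,cy)=(0.2767,0.9610)
member 1 (0-2): L=1.3980, (cx,cy)=(1.0000,0.0000)
member 2 (1-2): L=2.2515, (cx,cy)=(0.3513,-0.9363)
member 3 (1-3): L=1.4418, (cx,cy)=(0.9987,0.0506)
member 4 (2-3): L=2.2755, (cx,cy)=(0.2852,0.9585)
member 5 (2-4): L=1.3070, (cx,cy)=(1.0000,0.0000)
member 6 (3-4): L=2.2781, (cx,cy)=(0.2888,-0.9574)
member 7 (3-5): L=1.4586, (cx,cy)=(0.9961,-0.0878)
member 8 (4-5): L=2.2016, (cx,cy)=(0.3611,0.9325)
solve A·x = −loads:
  F[0-1] = -1424.2099 N (compression)
  F[0-2] = +952.9494 N (tension)
  F[1-2] = +1413.5525 N (tension)
  F[1-3] = -891.8398 N (compression)
  F[2-3] = +1574.4371 N (tension)
  F[2-4] = +441.6503 N (tension)
  F[3-4] = -1529.0609 N (compression)
  F[3-5] = +0.0000 N (tension)
  F[4-5] = -0.0000 N (compression)
  Rx@0 = -558.8600 N
  Ry@0 = +1368.6005 N
  Ry@4 = +1463.8895 N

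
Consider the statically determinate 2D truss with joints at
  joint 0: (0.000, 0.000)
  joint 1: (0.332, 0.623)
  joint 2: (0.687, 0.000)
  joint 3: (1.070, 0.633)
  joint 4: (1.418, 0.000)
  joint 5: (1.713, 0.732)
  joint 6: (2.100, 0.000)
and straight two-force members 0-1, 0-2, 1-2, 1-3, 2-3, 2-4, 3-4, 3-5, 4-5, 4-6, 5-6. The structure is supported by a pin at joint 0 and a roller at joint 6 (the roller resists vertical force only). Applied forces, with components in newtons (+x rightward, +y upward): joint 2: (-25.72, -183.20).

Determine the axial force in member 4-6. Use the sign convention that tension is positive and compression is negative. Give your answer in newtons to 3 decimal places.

31.686

N=7 nodes, M=11 members, R=3 reactions → 2N=14, M+R=14
member 0 (0-1): L=0.7059, (cx,cy)=(0.4703,0.8825)
member 1 (0-2): L=0.6870, (cx,cy)=(1.0000,0.0000)
member 2 (1-2): L=0.7170, (cx,cy)=(0.4951,-0.8688)
member 3 (1-3): L=0.7381, (cx,cy)=(0.9999,0.0135)
member 4 (2-3): L=0.7398, (cx,cy)=(0.5177,0.8556)
member 5 (2-4): L=0.7310, (cx,cy)=(1.0000,0.0000)
member 6 (3-4): L=0.7224, (cx,cy)=(0.4818,-0.8763)
member 7 (3-5): L=0.6506, (cx,cy)=(0.9884,0.1522)
member 8 (4-5): L=0.7892, (cx,cy)=(0.3738,0.9275)
member 9 (4-6): L=0.6820, (cx,cy)=(1.0000,0.0000)
member 10 (5-6): L=0.8280, (cx,cy)=(0.4674,-0.8841)
solve A·x = −loads:
  F[0-1] = -139.6783 N (compression)
  F[0-2] = +39.9699 N (tension)
  F[1-2] = +139.7717 N (tension)
  F[1-3] = -134.9014 N (compression)
  F[2-3] = +72.1854 N (tension)
  F[2-4] = +97.5206 N (tension)
  F[3-4] = -78.8523 N (compression)
  F[3-5] = -60.2343 N (compression)
  F[4-5] = +74.4988 N (tension)
  F[4-6] = +31.6857 N (tension)
  F[5-6] = -67.7930 N (compression)
  Rx@0 = +25.7200 N
  Ry@0 = +123.2674 N
  Ry@6 = +59.9326 N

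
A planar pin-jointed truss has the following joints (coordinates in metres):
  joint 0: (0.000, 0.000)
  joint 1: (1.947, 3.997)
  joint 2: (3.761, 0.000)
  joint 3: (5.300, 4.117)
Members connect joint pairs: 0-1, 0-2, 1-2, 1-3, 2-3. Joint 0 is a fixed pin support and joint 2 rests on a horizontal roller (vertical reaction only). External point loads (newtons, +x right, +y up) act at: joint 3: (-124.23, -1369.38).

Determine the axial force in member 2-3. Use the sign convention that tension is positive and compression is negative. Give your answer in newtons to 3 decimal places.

-1476.943

N=4 nodes, M=5 members, R=3 reactions → 2N=8, M+R=8
member 0 (0-1): L=4.4460, (cx,cy)=(0.4379,0.8990)
member 1 (0-2): L=3.7610, (cx,cy)=(1.0000,0.0000)
member 2 (1-2): L=4.3894, (cx,cy)=(0.4133,-0.9106)
member 3 (1-3): L=3.3551, (cx,cy)=(0.9994,0.0358)
member 4 (2-3): L=4.3952, (cx,cy)=(0.3502,0.9367)
solve A·x = −loads:
  F[0-1] = +472.0299 N (tension)
  F[0-2] = -330.9426 N (compression)
  F[1-2] = -450.5764 N (compression)
  F[1-3] = +393.1742 N (tension)
  F[2-3] = -1476.9426 N (compression)
  Rx@0 = +124.2300 N
  Ry@0 = -424.3608 N
  Ry@2 = +1793.7408 N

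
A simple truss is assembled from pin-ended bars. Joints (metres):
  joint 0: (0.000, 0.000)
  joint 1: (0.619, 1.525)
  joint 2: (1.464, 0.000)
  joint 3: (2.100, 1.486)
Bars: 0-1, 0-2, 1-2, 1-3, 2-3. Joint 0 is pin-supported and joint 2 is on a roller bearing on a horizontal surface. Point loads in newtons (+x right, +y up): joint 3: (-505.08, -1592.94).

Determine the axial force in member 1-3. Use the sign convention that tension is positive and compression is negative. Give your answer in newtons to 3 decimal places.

N=4 nodes, M=5 members, R=3 reactions → 2N=8, M+R=8
member 0 (0-1): L=1.6458, (cx,cy)=(0.3761,0.9266)
member 1 (0-2): L=1.4640, (cx,cy)=(1.0000,0.0000)
member 2 (1-2): L=1.7435, (cx,cy)=(0.4847,-0.8747)
member 3 (1-3): L=1.4815, (cx,cy)=(0.9997,-0.0263)
member 4 (2-3): L=1.6164, (cx,cy)=(0.3935,0.9193)
solve A·x = −loads:
  F[0-1] = +193.5560 N (tension)
  F[0-2] = -577.8764 N (compression)
  F[1-2] = -210.2965 N (compression)
  F[1-3] = +174.7811 N (tension)
  F[2-3] = -1727.7006 N (compression)
  Rx@0 = +505.0800 N
  Ry@0 = -179.3449 N
  Ry@2 = +1772.2849 N

174.781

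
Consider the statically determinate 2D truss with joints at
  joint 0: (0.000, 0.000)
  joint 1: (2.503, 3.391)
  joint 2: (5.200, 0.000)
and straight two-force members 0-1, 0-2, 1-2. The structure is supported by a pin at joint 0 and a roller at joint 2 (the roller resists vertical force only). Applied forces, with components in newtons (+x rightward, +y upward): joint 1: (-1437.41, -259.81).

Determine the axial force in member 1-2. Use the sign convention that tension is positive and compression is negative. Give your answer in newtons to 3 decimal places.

1037.890

N=3 nodes, M=3 members, R=3 reactions → 2N=6, M+R=6
member 0 (0-1): L=4.2147, (cx,cy)=(0.5939,0.8046)
member 1 (0-2): L=5.2000, (cx,cy)=(1.0000,0.0000)
member 2 (1-2): L=4.3327, (cx,cy)=(0.6225,-0.7826)
solve A·x = −loads:
  F[0-1] = -1332.5393 N (compression)
  F[0-2] = -646.0541 N (compression)
  F[1-2] = +1037.8897 N (tension)
  Rx@0 = +1437.4100 N
  Ry@0 = +1072.1086 N
  Ry@2 = -812.2986 N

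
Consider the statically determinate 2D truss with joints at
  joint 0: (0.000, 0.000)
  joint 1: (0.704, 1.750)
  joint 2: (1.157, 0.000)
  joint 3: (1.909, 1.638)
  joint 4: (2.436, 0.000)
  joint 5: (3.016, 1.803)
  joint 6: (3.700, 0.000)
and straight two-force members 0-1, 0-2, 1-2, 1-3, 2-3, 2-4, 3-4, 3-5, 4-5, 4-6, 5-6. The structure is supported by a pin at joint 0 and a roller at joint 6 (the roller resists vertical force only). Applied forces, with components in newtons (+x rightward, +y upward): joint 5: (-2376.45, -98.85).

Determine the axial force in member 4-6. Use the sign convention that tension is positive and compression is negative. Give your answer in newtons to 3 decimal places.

-408.754

N=7 nodes, M=11 members, R=3 reactions → 2N=14, M+R=14
member 0 (0-1): L=1.8863, (cx,cy)=(0.3732,0.9277)
member 1 (0-2): L=1.1570, (cx,cy)=(1.0000,0.0000)
member 2 (1-2): L=1.8077, (cx,cy)=(0.2506,-0.9681)
member 3 (1-3): L=1.2102, (cx,cy)=(0.9957,-0.0925)
member 4 (2-3): L=1.8024, (cx,cy)=(0.4172,0.9088)
member 5 (2-4): L=1.2790, (cx,cy)=(1.0000,0.0000)
member 6 (3-4): L=1.7207, (cx,cy)=(0.3063,-0.9519)
member 7 (3-5): L=1.1192, (cx,cy)=(0.9891,0.1474)
member 8 (4-5): L=1.8940, (cx,cy)=(0.3062,0.9520)
member 9 (4-6): L=1.2640, (cx,cy)=(1.0000,0.0000)
member 10 (5-6): L=1.9284, (cx,cy)=(0.3547,-0.9350)
solve A·x = −loads:
  F[0-1] = -1267.9273 N (compression)
  F[0-2] = -1903.2367 N (compression)
  F[1-2] = +1291.5915 N (tension)
  F[1-3] = -800.3175 N (compression)
  F[2-3] = -1375.8538 N (compression)
  F[2-4] = -1005.5228 N (compression)
  F[3-4] = +974.3168 N (tension)
  F[3-5] = -1687.7751 N (compression)
  F[4-5] = -974.3032 N (compression)
  F[4-6] = -408.7541 N (compression)
  F[5-6] = +1152.3903 N (tension)
  Rx@0 = +2376.4500 N
  Ry@0 = +1176.3116 N
  Ry@6 = -1077.4616 N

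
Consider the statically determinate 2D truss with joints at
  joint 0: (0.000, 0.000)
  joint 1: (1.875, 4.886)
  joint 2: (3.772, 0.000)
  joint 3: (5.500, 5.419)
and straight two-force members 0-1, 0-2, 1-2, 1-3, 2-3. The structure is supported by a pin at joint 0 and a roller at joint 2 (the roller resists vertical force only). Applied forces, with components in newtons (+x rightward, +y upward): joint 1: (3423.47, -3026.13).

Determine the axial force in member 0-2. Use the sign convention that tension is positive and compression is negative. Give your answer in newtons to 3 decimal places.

2305.743

N=4 nodes, M=5 members, R=3 reactions → 2N=8, M+R=8
member 0 (0-1): L=5.2334, (cx,cy)=(0.3583,0.9336)
member 1 (0-2): L=3.7720, (cx,cy)=(1.0000,0.0000)
member 2 (1-2): L=5.2413, (cx,cy)=(0.3619,-0.9322)
member 3 (1-3): L=3.6640, (cx,cy)=(0.9894,0.1455)
member 4 (2-3): L=5.6878, (cx,cy)=(0.3038,0.9527)
solve A·x = −loads:
  F[0-1] = +3119.7481 N (tension)
  F[0-2] = +2305.7431 N (tension)
  F[1-2] = -6370.6772 N (compression)
  F[1-3] = -0.0000 N (compression)
  F[2-3] = +0.0000 N (tension)
  Rx@0 = -3423.4700 N
  Ry@0 = -2912.6474 N
  Ry@2 = +5938.7774 N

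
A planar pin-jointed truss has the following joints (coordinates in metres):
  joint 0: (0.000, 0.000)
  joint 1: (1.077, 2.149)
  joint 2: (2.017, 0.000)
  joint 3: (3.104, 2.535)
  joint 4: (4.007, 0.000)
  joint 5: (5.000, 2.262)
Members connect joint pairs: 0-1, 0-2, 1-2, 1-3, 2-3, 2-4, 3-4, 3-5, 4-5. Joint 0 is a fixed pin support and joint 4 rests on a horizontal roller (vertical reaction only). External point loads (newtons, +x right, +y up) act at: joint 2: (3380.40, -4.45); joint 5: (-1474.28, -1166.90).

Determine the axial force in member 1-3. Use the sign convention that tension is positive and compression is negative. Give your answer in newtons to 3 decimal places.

N=6 nodes, M=9 members, R=3 reactions → 2N=12, M+R=12
member 0 (0-1): L=2.4038, (cx,cy)=(0.4480,0.8940)
member 1 (0-2): L=2.0170, (cx,cy)=(1.0000,0.0000)
member 2 (1-2): L=2.3456, (cx,cy)=(0.4008,-0.9162)
member 3 (1-3): L=2.0634, (cx,cy)=(0.9823,0.1871)
member 4 (2-3): L=2.7582, (cx,cy)=(0.3941,0.9191)
member 5 (2-4): L=1.9900, (cx,cy)=(1.0000,0.0000)
member 6 (3-4): L=2.6910, (cx,cy)=(0.3356,-0.9420)
member 7 (3-5): L=1.9156, (cx,cy)=(0.9898,-0.1425)
member 8 (4-5): L=2.4704, (cx,cy)=(0.4020,0.9157)
solve A·x = −loads:
  F[0-1] = -609.9278 N (compression)
  F[0-2] = +2179.3954 N (tension)
  F[1-2] = +496.9689 N (tension)
  F[1-3] = -480.9263 N (compression)
  F[2-3] = -490.5680 N (compression)
  F[2-4] = -808.5134 N (compression)
  F[3-4] = +712.4226 N (tension)
  F[3-5] = -914.1582 N (compression)
  F[4-5] = -1416.6730 N (compression)
  Rx@0 = -1906.1200 N
  Ry@0 = +545.2820 N
  Ry@4 = +626.0680 N

-480.926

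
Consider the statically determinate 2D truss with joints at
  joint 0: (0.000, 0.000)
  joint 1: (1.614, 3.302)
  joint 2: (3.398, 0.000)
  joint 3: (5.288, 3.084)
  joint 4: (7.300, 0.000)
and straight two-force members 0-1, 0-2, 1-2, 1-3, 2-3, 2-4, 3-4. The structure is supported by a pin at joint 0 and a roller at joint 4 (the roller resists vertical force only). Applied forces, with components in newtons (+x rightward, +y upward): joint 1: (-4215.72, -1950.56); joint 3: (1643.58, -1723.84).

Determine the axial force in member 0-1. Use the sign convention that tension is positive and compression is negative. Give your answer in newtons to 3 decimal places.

-3569.557

N=5 nodes, M=7 members, R=3 reactions → 2N=10, M+R=10
member 0 (0-1): L=3.6754, (cx,cy)=(0.4391,0.8984)
member 1 (0-2): L=3.3980, (cx,cy)=(1.0000,0.0000)
member 2 (1-2): L=3.7531, (cx,cy)=(0.4753,-0.8798)
member 3 (1-3): L=3.6805, (cx,cy)=(0.9982,-0.0592)
member 4 (2-3): L=3.6171, (cx,cy)=(0.5225,0.8526)
member 5 (2-4): L=3.9020, (cx,cy)=(1.0000,0.0000)
member 6 (3-4): L=3.6823, (cx,cy)=(0.5464,-0.8375)
solve A·x = −loads:
  F[0-1] = -3569.5566 N (compression)
  F[0-2] = -1004.5985 N (compression)
  F[1-2] = +1290.8211 N (tension)
  F[1-3] = +2038.1797 N (tension)
  F[2-3] = -1331.9666 N (compression)
  F[2-4] = +304.9622 N (tension)
  F[3-4] = -558.1296 N (compression)
  Rx@0 = +2572.1400 N
  Ry@0 = +3206.9530 N
  Ry@4 = +467.4470 N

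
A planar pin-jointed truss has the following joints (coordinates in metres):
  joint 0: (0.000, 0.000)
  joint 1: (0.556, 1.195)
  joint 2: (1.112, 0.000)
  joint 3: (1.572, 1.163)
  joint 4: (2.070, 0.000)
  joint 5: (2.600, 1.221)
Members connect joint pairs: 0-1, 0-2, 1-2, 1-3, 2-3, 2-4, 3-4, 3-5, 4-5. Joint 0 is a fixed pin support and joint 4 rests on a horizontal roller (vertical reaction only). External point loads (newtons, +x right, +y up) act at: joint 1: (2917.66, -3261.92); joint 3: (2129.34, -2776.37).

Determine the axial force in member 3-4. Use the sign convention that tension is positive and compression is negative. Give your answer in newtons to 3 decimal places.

-6380.372

N=6 nodes, M=9 members, R=3 reactions → 2N=12, M+R=12
member 0 (0-1): L=1.3180, (cx,cy)=(0.4218,0.9067)
member 1 (0-2): L=1.1120, (cx,cy)=(1.0000,0.0000)
member 2 (1-2): L=1.3180, (cx,cy)=(0.4218,-0.9067)
member 3 (1-3): L=1.0165, (cx,cy)=(0.9995,-0.0315)
member 4 (2-3): L=1.2507, (cx,cy)=(0.3678,0.9299)
member 5 (2-4): L=0.9580, (cx,cy)=(1.0000,0.0000)
member 6 (3-4): L=1.2651, (cx,cy)=(0.3936,-0.9193)
member 7 (3-5): L=1.0296, (cx,cy)=(0.9984,0.0563)
member 8 (4-5): L=1.3311, (cx,cy)=(0.3982,0.9173)
solve A·x = −loads:
  F[0-1] = -190.8316 N (compression)
  F[0-2] = +5127.5017 N (tension)
  F[1-2] = -3351.8401 N (compression)
  F[1-3] = -1584.9843 N (compression)
  F[2-3] = +3268.0845 N (tension)
  F[2-4] = +2511.5254 N (tension)
  F[3-4] = -6380.3717 N (compression)
  F[3-5] = -0.0000 N (compression)
  F[4-5] = +0.0000 N (tension)
  Rx@0 = -5047.0000 N
  Ry@0 = +173.0208 N
  Ry@4 = +5865.2692 N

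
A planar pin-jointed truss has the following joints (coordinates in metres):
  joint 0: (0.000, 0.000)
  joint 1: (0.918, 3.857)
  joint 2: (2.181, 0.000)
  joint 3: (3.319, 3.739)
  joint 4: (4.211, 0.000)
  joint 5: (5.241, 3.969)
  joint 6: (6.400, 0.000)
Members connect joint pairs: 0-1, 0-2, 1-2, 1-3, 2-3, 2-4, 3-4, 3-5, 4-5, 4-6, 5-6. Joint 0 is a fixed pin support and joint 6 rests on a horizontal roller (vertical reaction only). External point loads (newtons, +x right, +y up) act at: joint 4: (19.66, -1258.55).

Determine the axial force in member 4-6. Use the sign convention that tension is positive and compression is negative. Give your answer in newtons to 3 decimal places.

N=7 nodes, M=11 members, R=3 reactions → 2N=14, M+R=14
member 0 (0-1): L=3.9647, (cx,cy)=(0.2315,0.9728)
member 1 (0-2): L=2.1810, (cx,cy)=(1.0000,0.0000)
member 2 (1-2): L=4.0585, (cx,cy)=(0.3112,-0.9503)
member 3 (1-3): L=2.4039, (cx,cy)=(0.9988,-0.0491)
member 4 (2-3): L=3.9083, (cx,cy)=(0.2912,0.9567)
member 5 (2-4): L=2.0300, (cx,cy)=(1.0000,0.0000)
member 6 (3-4): L=3.8439, (cx,cy)=(0.2321,-0.9727)
member 7 (3-5): L=1.9357, (cx,cy)=(0.9929,0.1188)
member 8 (4-5): L=4.1005, (cx,cy)=(0.2512,0.9679)
member 9 (4-6): L=2.1890, (cx,cy)=(1.0000,0.0000)
member 10 (5-6): L=4.1348, (cx,cy)=(0.2803,-0.9599)
solve A·x = −loads:
  F[0-1] = -442.4880 N (compression)
  F[0-2] = +122.1141 N (tension)
  F[1-2] = +465.7484 N (tension)
  F[1-3] = -247.6921 N (compression)
  F[2-3] = -462.6690 N (compression)
  F[2-4] = +401.7697 N (tension)
  F[3-4] = +384.5560 N (tension)
  F[3-5] = -474.7104 N (compression)
  F[4-5] = +913.7896 N (tension)
  F[4-6] = +241.8121 N (tension)
  F[5-6] = -862.6705 N (compression)
  Rx@0 = -19.6600 N
  Ry@0 = +430.4634 N
  Ry@6 = +828.0866 N

241.812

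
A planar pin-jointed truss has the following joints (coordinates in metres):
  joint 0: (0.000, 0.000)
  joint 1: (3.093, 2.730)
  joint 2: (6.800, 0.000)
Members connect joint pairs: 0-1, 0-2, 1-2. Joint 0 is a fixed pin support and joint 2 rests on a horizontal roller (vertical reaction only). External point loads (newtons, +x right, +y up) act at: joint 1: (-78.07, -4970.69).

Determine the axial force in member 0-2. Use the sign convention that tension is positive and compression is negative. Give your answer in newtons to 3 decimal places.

N=3 nodes, M=3 members, R=3 reactions → 2N=6, M+R=6
member 0 (0-1): L=4.1255, (cx,cy)=(0.7497,0.6617)
member 1 (0-2): L=6.8000, (cx,cy)=(1.0000,0.0000)
member 2 (1-2): L=4.6038, (cx,cy)=(0.8052,-0.5930)
solve A·x = −loads:
  F[0-1] = -4142.2493 N (compression)
  F[0-2] = +3027.5058 N (tension)
  F[1-2] = -3759.9020 N (compression)
  Rx@0 = +78.0700 N
  Ry@0 = +2741.0998 N
  Ry@2 = +2229.5902 N

3027.506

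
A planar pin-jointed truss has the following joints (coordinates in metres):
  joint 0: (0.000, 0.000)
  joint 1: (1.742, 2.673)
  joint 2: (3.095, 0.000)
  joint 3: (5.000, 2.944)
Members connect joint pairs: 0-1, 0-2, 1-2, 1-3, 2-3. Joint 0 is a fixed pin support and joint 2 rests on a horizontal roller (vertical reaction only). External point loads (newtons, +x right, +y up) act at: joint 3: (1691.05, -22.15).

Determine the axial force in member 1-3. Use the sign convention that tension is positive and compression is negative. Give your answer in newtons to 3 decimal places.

N=4 nodes, M=5 members, R=3 reactions → 2N=8, M+R=8
member 0 (0-1): L=3.1905, (cx,cy)=(0.5460,0.8378)
member 1 (0-2): L=3.0950, (cx,cy)=(1.0000,0.0000)
member 2 (1-2): L=2.9959, (cx,cy)=(0.4516,-0.8922)
member 3 (1-3): L=3.2693, (cx,cy)=(0.9966,0.0829)
member 4 (2-3): L=3.5066, (cx,cy)=(0.5433,0.8396)
solve A·x = −loads:
  F[0-1] = +1936.2576 N (tension)
  F[0-2] = +633.8717 N (tension)
  F[1-2] = -1650.1177 N (compression)
  F[1-3] = +1808.6193 N (tension)
  F[2-3] = -204.9555 N (compression)
  Rx@0 = -1691.0500 N
  Ry@0 = -1622.1800 N
  Ry@2 = +1644.3300 N

1808.619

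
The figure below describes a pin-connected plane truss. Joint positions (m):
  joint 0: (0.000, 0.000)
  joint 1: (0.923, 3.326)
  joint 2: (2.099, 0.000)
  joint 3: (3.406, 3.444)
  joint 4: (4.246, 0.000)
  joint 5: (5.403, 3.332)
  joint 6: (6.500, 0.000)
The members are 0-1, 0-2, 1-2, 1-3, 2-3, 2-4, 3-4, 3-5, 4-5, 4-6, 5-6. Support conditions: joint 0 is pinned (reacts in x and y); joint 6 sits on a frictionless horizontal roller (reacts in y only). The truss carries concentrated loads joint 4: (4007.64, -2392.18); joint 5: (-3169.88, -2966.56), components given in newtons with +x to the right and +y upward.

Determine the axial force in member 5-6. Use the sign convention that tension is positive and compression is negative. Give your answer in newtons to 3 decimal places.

N=7 nodes, M=11 members, R=3 reactions → 2N=14, M+R=14
member 0 (0-1): L=3.4517, (cx,cy)=(0.2674,0.9636)
member 1 (0-2): L=2.0990, (cx,cy)=(1.0000,0.0000)
member 2 (1-2): L=3.5278, (cx,cy)=(0.3334,-0.9428)
member 3 (1-3): L=2.4858, (cx,cy)=(0.9989,0.0475)
member 4 (2-3): L=3.6837, (cx,cy)=(0.3548,0.9349)
member 5 (2-4): L=2.1470, (cx,cy)=(1.0000,0.0000)
member 6 (3-4): L=3.5450, (cx,cy)=(0.2370,-0.9715)
member 7 (3-5): L=2.0001, (cx,cy)=(0.9984,-0.0560)
member 8 (4-5): L=3.5272, (cx,cy)=(0.3280,0.9447)
member 9 (4-6): L=2.2540, (cx,cy)=(1.0000,0.0000)
member 10 (5-6): L=3.5079, (cx,cy)=(0.3127,-0.9498)
solve A·x = −loads:
  F[0-1] = -3066.8077 N (compression)
  F[0-2] = +1657.8390 N (tension)
  F[1-2] = +3041.9588 N (tension)
  F[1-3] = -1836.1977 N (compression)
  F[2-3] = -3067.5430 N (compression)
  F[2-4] = +3760.2818 N (tension)
  F[3-4] = +3254.9931 N (tension)
  F[3-5] = -3699.6173 N (compression)
  F[4-5] = -815.2190 N (compression)
  F[4-6] = +791.3453 N (tension)
  F[5-6] = -2530.5295 N (compression)
  Rx@0 = -837.7600 N
  Ry@0 = +2955.1277 N
  Ry@6 = +2403.6123 N

-2530.529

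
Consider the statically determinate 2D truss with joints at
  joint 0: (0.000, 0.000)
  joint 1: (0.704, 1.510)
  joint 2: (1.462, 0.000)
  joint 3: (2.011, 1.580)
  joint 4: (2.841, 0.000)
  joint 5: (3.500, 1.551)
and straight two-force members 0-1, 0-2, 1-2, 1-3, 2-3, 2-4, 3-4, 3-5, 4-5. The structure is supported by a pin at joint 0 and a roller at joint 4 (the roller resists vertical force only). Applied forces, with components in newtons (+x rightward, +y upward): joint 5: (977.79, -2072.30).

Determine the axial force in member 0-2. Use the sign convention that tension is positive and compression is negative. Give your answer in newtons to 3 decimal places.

504.804

N=6 nodes, M=9 members, R=3 reactions → 2N=12, M+R=12
member 0 (0-1): L=1.6660, (cx,cy)=(0.4226,0.9063)
member 1 (0-2): L=1.4620, (cx,cy)=(1.0000,0.0000)
member 2 (1-2): L=1.6896, (cx,cy)=(0.4486,-0.8937)
member 3 (1-3): L=1.3089, (cx,cy)=(0.9986,0.0535)
member 4 (2-3): L=1.6727, (cx,cy)=(0.3282,0.9446)
member 5 (2-4): L=1.3790, (cx,cy)=(1.0000,0.0000)
member 6 (3-4): L=1.7847, (cx,cy)=(0.4651,-0.8853)
member 7 (3-5): L=1.4893, (cx,cy)=(0.9998,-0.0195)
member 8 (4-5): L=1.6852, (cx,cy)=(0.3911,0.9204)
solve A·x = −loads:
  F[0-1] = +1119.3429 N (tension)
  F[0-2] = +504.8040 N (tension)
  F[1-2] = -1077.8273 N (compression)
  F[1-3] = +957.9063 N (tension)
  F[2-3] = +1019.7647 N (tension)
  F[2-4] = -313.4518 N (compression)
  F[3-4] = -1186.5098 N (compression)
  F[3-5] = +1843.3818 N (tension)
  F[4-5] = -2212.5977 N (compression)
  Rx@0 = -977.7900 N
  Ry@0 = -1014.5012 N
  Ry@4 = +3086.8012 N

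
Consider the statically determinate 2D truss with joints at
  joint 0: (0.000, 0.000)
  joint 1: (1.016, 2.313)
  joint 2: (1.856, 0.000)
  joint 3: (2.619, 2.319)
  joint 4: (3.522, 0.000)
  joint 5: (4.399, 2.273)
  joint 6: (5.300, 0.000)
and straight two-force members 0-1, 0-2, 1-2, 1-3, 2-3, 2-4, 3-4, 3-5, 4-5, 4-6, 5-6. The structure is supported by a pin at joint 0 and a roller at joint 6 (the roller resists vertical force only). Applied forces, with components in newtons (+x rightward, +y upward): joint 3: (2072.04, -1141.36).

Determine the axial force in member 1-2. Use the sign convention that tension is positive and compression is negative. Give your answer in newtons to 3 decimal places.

N=7 nodes, M=11 members, R=3 reactions → 2N=14, M+R=14
member 0 (0-1): L=2.5263, (cx,cy)=(0.4022,0.9156)
member 1 (0-2): L=1.8560, (cx,cy)=(1.0000,0.0000)
member 2 (1-2): L=2.4608, (cx,cy)=(0.3414,-0.9399)
member 3 (1-3): L=1.6030, (cx,cy)=(1.0000,0.0037)
member 4 (2-3): L=2.4413, (cx,cy)=(0.3125,0.9499)
member 5 (2-4): L=1.6660, (cx,cy)=(1.0000,0.0000)
member 6 (3-4): L=2.4886, (cx,cy)=(0.3629,-0.9318)
member 7 (3-5): L=1.7806, (cx,cy)=(0.9997,-0.0258)
member 8 (4-5): L=2.4363, (cx,cy)=(0.3600,0.9330)
member 9 (4-6): L=1.7780, (cx,cy)=(1.0000,0.0000)
member 10 (5-6): L=2.4451, (cx,cy)=(0.3685,-0.9296)
solve A·x = −loads:
  F[0-1] = +359.6239 N (tension)
  F[0-2] = +1927.4107 N (tension)
  F[1-2] = -349.2492 N (compression)
  F[1-3] = +263.8479 N (tension)
  F[2-3] = +345.5838 N (tension)
  F[2-4] = +1700.1856 N (tension)
  F[3-4] = -1546.5905 N (compression)
  F[3-5] = -1139.3802 N (compression)
  F[4-5] = +1544.7371 N (tension)
  F[4-6] = +582.9424 N (tension)
  F[5-6] = -1581.9428 N (compression)
  Rx@0 = -2072.0400 N
  Ry@0 = -329.2594 N
  Ry@6 = +1470.6194 N

-349.249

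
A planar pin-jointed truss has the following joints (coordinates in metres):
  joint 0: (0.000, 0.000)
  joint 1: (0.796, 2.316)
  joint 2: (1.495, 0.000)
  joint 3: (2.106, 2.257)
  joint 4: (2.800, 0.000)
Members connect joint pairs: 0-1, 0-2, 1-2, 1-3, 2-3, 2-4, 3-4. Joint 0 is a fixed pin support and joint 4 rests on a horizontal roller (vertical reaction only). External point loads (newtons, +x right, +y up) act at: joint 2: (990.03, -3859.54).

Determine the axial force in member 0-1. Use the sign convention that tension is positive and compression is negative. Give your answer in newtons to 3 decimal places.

N=5 nodes, M=7 members, R=3 reactions → 2N=10, M+R=10
member 0 (0-1): L=2.4490, (cx,cy)=(0.3250,0.9457)
member 1 (0-2): L=1.4950, (cx,cy)=(1.0000,0.0000)
member 2 (1-2): L=2.4192, (cx,cy)=(0.2889,-0.9573)
member 3 (1-3): L=1.3113, (cx,cy)=(0.9990,-0.0450)
member 4 (2-3): L=2.3382, (cx,cy)=(0.2613,0.9653)
member 5 (2-4): L=1.3050, (cx,cy)=(1.0000,0.0000)
member 6 (3-4): L=2.3613, (cx,cy)=(0.2939,-0.9558)
solve A·x = −loads:
  F[0-1] = -1902.1011 N (compression)
  F[0-2] = +1608.2777 N (tension)
  F[1-2] = +1934.3436 N (tension)
  F[1-3] = -1178.3508 N (compression)
  F[2-3] = +2079.9690 N (tension)
  F[2-4] = +633.6459 N (tension)
  F[3-4] = -2155.9380 N (compression)
  Rx@0 = -990.0300 N
  Ry@0 = +1798.8213 N
  Ry@4 = +2060.7187 N

-1902.101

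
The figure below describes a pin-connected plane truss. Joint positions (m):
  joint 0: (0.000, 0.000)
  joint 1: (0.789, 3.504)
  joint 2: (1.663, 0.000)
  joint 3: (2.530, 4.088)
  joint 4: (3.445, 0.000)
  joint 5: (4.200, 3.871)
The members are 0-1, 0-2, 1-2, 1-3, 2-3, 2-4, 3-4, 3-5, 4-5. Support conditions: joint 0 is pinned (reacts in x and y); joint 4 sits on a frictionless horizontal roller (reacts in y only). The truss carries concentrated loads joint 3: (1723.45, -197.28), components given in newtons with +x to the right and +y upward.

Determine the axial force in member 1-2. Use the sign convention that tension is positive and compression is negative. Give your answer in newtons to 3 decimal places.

N=6 nodes, M=9 members, R=3 reactions → 2N=12, M+R=12
member 0 (0-1): L=3.5917, (cx,cy)=(0.2197,0.9756)
member 1 (0-2): L=1.6630, (cx,cy)=(1.0000,0.0000)
member 2 (1-2): L=3.6114, (cx,cy)=(0.2420,-0.9703)
member 3 (1-3): L=1.8363, (cx,cy)=(0.9481,0.3180)
member 4 (2-3): L=4.1789, (cx,cy)=(0.2075,0.9782)
member 5 (2-4): L=1.7820, (cx,cy)=(1.0000,0.0000)
member 6 (3-4): L=4.1891, (cx,cy)=(0.2184,-0.9759)
member 7 (3-5): L=1.6840, (cx,cy)=(0.9917,-0.1289)
member 8 (4-5): L=3.9439, (cx,cy)=(0.1914,0.9815)
solve A·x = −loads:
  F[0-1] = +2042.6225 N (tension)
  F[0-2] = +1274.7447 N (tension)
  F[1-2] = -1752.0654 N (compression)
  F[1-3] = +920.5214 N (tension)
  F[2-3] = +1737.7930 N (tension)
  F[2-4] = +490.1807 N (tension)
  F[3-4] = -2244.1965 N (compression)
  F[3-5] = -0.0000 N (compression)
  F[4-5] = +0.0000 N (tension)
  Rx@0 = -1723.4500 N
  Ry@0 = -1992.7293 N
  Ry@4 = +2190.0093 N

-1752.065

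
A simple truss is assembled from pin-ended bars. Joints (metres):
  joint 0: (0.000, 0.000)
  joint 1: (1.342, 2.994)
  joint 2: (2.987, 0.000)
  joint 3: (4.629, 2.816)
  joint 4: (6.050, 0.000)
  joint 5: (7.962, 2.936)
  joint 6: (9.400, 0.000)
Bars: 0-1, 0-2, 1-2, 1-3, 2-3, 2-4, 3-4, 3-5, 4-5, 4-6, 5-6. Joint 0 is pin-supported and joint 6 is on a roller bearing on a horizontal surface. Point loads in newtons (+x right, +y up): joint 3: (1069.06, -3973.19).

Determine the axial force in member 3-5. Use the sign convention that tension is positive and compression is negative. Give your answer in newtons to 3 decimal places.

N=7 nodes, M=11 members, R=3 reactions → 2N=14, M+R=14
member 0 (0-1): L=3.2810, (cx,cy)=(0.4090,0.9125)
member 1 (0-2): L=2.9870, (cx,cy)=(1.0000,0.0000)
member 2 (1-2): L=3.4161, (cx,cy)=(0.4815,-0.8764)
member 3 (1-3): L=3.2918, (cx,cy)=(0.9985,-0.0541)
member 4 (2-3): L=3.2598, (cx,cy)=(0.5037,0.8639)
member 5 (2-4): L=3.0630, (cx,cy)=(1.0000,0.0000)
member 6 (3-4): L=3.1542, (cx,cy)=(0.4505,-0.8928)
member 7 (3-5): L=3.3352, (cx,cy)=(0.9994,0.0360)
member 8 (4-5): L=3.5037, (cx,cy)=(0.5457,0.8380)
member 9 (4-6): L=3.3500, (cx,cy)=(1.0000,0.0000)
member 10 (5-6): L=3.2692, (cx,cy)=(0.4399,-0.8981)
solve A·x = −loads:
  F[0-1] = -1858.9542 N (compression)
  F[0-2] = +1829.4111 N (tension)
  F[1-2] = +2043.2980 N (tension)
  F[1-3] = -1746.8296 N (compression)
  F[2-3] = -2073.0014 N (compression)
  F[2-4] = +3857.5429 N (tension)
  F[3-4] = -2657.5945 N (compression)
  F[3-5] = -2661.9997 N (compression)
  F[4-5] = +2831.3860 N (tension)
  F[4-6] = +1115.1591 N (tension)
  F[5-6] = -2535.2743 N (compression)
  Rx@0 = -1069.0600 N
  Ry@0 = +1696.3422 N
  Ry@6 = +2276.8478 N

-2662.000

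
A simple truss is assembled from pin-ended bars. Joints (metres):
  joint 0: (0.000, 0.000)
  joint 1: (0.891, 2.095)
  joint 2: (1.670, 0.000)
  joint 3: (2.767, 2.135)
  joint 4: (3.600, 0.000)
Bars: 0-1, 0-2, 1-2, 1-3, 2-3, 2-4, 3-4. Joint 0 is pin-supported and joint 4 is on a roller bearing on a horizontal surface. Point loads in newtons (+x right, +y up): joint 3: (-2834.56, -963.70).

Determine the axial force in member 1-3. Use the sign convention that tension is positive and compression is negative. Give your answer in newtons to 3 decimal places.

-1506.183

N=5 nodes, M=7 members, R=3 reactions → 2N=10, M+R=10
member 0 (0-1): L=2.2766, (cx,cy)=(0.3914,0.9202)
member 1 (0-2): L=1.6700, (cx,cy)=(1.0000,0.0000)
member 2 (1-2): L=2.2351, (cx,cy)=(0.3485,-0.9373)
member 3 (1-3): L=1.8764, (cx,cy)=(0.9998,0.0213)
member 4 (2-3): L=2.4003, (cx,cy)=(0.4570,0.8895)
member 5 (2-4): L=1.9300, (cx,cy)=(1.0000,0.0000)
member 6 (3-4): L=2.2917, (cx,cy)=(0.3635,-0.9316)
solve A·x = −loads:
  F[0-1] = -2069.0879 N (compression)
  F[0-2] = -2024.7745 N (compression)
  F[1-2] = +1997.1551 N (tension)
  F[1-3] = -1506.1832 N (compression)
  F[2-3] = -2104.5797 N (compression)
  F[2-4] = -366.8872 N (compression)
  F[3-4] = +1009.3797 N (tension)
  Rx@0 = +2834.5600 N
  Ry@0 = +1904.0410 N
  Ry@4 = -940.3410 N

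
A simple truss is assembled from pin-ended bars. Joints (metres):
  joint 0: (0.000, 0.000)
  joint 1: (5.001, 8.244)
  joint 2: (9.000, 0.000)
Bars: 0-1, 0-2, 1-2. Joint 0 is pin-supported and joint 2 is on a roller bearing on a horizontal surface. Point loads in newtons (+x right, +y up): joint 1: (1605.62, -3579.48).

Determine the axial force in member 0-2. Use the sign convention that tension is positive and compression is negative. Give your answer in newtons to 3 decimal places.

N=3 nodes, M=3 members, R=3 reactions → 2N=6, M+R=6
member 0 (0-1): L=9.6423, (cx,cy)=(0.5187,0.8550)
member 1 (0-2): L=9.0000, (cx,cy)=(1.0000,0.0000)
member 2 (1-2): L=9.1627, (cx,cy)=(0.4364,-0.8997)
solve A·x = −loads:
  F[0-1] = -140.0427 N (compression)
  F[0-2] = +1678.2536 N (tension)
  F[1-2] = -3845.3056 N (compression)
  Rx@0 = -1605.6200 N
  Ry@0 = +119.7344 N
  Ry@2 = +3459.7456 N

1678.254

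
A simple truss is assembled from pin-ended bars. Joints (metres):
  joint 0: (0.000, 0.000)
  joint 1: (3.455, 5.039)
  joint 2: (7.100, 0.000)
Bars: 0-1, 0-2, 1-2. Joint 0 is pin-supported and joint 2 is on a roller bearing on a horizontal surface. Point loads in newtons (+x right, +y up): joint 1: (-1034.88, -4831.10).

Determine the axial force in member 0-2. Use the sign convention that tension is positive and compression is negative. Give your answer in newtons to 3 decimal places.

1169.261

N=3 nodes, M=3 members, R=3 reactions → 2N=6, M+R=6
member 0 (0-1): L=6.1097, (cx,cy)=(0.5655,0.8248)
member 1 (0-2): L=7.1000, (cx,cy)=(1.0000,0.0000)
member 2 (1-2): L=6.2191, (cx,cy)=(0.5861,-0.8102)
solve A·x = −loads:
  F[0-1] = -3897.7310 N (compression)
  F[0-2] = +1169.2611 N (tension)
  F[1-2] = -1995.0023 N (compression)
  Rx@0 = +1034.8800 N
  Ry@0 = +3214.6648 N
  Ry@2 = +1616.4352 N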